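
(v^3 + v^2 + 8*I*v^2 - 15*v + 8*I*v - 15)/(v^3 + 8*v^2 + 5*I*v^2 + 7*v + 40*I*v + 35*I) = (v + 3*I)/(v + 7)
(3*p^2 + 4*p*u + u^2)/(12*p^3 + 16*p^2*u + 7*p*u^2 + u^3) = (p + u)/(4*p^2 + 4*p*u + u^2)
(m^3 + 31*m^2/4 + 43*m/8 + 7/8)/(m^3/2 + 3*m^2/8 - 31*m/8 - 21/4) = (8*m^3 + 62*m^2 + 43*m + 7)/(4*m^3 + 3*m^2 - 31*m - 42)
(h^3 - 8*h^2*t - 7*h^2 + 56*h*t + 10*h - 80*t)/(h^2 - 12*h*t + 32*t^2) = (-h^2 + 7*h - 10)/(-h + 4*t)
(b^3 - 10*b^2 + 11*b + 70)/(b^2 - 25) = (b^2 - 5*b - 14)/(b + 5)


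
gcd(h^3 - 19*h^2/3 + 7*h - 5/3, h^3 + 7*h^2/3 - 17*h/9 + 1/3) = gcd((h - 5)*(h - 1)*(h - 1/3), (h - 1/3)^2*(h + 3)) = h - 1/3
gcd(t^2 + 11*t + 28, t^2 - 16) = t + 4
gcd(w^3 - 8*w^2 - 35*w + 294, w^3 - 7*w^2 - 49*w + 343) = w^2 - 14*w + 49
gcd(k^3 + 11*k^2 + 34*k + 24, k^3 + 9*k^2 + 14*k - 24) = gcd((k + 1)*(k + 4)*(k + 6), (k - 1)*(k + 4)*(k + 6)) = k^2 + 10*k + 24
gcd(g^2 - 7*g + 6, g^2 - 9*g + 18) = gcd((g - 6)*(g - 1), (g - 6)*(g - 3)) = g - 6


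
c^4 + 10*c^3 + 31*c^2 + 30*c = c*(c + 2)*(c + 3)*(c + 5)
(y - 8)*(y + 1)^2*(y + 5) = y^4 - y^3 - 45*y^2 - 83*y - 40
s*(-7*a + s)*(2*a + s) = -14*a^2*s - 5*a*s^2 + s^3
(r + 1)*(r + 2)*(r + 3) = r^3 + 6*r^2 + 11*r + 6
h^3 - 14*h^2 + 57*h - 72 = (h - 8)*(h - 3)^2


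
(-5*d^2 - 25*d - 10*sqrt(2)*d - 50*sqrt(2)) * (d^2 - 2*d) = -5*d^4 - 15*d^3 - 10*sqrt(2)*d^3 - 30*sqrt(2)*d^2 + 50*d^2 + 100*sqrt(2)*d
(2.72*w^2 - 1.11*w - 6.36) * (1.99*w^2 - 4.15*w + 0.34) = 5.4128*w^4 - 13.4969*w^3 - 7.1251*w^2 + 26.0166*w - 2.1624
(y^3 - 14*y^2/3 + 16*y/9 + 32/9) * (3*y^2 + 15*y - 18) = 3*y^5 + y^4 - 248*y^3/3 + 364*y^2/3 + 64*y/3 - 64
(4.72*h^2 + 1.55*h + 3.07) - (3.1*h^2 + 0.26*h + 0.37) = 1.62*h^2 + 1.29*h + 2.7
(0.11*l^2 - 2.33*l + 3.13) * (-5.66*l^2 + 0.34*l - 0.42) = -0.6226*l^4 + 13.2252*l^3 - 18.5542*l^2 + 2.0428*l - 1.3146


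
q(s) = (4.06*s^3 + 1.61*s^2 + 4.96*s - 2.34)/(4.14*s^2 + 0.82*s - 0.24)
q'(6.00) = 0.95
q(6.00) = 6.26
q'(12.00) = 0.97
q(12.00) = 12.06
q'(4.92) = 0.94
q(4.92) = 5.24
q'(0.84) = 1.15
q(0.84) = 1.59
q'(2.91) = 0.89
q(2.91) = 3.38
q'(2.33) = 0.86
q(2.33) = 2.87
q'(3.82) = 0.92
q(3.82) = 4.21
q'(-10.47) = 0.97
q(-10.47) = -10.20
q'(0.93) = 1.00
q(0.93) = 1.69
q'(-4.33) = 0.89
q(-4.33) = -4.38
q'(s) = (-8.28*s - 0.82)*(4.06*s^3 + 1.61*s^2 + 4.96*s - 2.34)/(4.14*s^2 + 0.82*s - 0.24)^2 + (12.18*s^2 + 3.22*s + 4.96)/(4.14*s^2 + 0.82*s - 0.24)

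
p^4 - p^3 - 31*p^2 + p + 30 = (p - 6)*(p - 1)*(p + 1)*(p + 5)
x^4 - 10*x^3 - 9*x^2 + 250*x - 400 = (x - 8)*(x - 5)*(x - 2)*(x + 5)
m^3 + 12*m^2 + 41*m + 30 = (m + 1)*(m + 5)*(m + 6)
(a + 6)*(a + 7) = a^2 + 13*a + 42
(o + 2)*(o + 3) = o^2 + 5*o + 6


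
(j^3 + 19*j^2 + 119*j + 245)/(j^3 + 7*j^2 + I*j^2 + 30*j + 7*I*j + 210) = (j^2 + 12*j + 35)/(j^2 + I*j + 30)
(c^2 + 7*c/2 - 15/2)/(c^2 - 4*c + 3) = (2*c^2 + 7*c - 15)/(2*(c^2 - 4*c + 3))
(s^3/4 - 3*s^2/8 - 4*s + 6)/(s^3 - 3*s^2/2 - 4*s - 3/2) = (-2*s^3 + 3*s^2 + 32*s - 48)/(4*(-2*s^3 + 3*s^2 + 8*s + 3))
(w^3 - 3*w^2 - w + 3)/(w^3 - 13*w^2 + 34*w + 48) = (w^2 - 4*w + 3)/(w^2 - 14*w + 48)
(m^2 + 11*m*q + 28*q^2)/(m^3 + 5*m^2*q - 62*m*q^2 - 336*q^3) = (-m - 4*q)/(-m^2 + 2*m*q + 48*q^2)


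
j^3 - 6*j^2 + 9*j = j*(j - 3)^2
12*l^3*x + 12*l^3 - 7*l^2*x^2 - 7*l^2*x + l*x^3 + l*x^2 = (-4*l + x)*(-3*l + x)*(l*x + l)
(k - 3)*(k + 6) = k^2 + 3*k - 18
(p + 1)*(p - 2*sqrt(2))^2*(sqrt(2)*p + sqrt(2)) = sqrt(2)*p^4 - 8*p^3 + 2*sqrt(2)*p^3 - 16*p^2 + 9*sqrt(2)*p^2 - 8*p + 16*sqrt(2)*p + 8*sqrt(2)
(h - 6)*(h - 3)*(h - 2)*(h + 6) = h^4 - 5*h^3 - 30*h^2 + 180*h - 216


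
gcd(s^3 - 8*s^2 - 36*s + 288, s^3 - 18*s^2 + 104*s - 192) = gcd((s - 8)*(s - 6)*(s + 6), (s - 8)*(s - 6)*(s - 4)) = s^2 - 14*s + 48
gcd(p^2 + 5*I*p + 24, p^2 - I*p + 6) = p - 3*I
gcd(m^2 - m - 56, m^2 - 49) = m + 7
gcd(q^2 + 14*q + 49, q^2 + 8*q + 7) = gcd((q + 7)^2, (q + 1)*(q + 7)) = q + 7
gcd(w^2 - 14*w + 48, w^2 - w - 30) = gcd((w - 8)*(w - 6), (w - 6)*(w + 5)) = w - 6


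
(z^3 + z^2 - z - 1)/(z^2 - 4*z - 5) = (z^2 - 1)/(z - 5)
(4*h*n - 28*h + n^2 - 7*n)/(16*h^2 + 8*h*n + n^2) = (n - 7)/(4*h + n)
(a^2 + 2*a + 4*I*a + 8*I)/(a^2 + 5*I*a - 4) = (a + 2)/(a + I)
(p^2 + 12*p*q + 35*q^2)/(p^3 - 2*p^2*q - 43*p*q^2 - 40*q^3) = (p + 7*q)/(p^2 - 7*p*q - 8*q^2)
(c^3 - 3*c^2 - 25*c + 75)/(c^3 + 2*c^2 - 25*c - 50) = (c - 3)/(c + 2)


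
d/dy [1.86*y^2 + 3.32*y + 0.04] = 3.72*y + 3.32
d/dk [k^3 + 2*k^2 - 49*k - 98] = 3*k^2 + 4*k - 49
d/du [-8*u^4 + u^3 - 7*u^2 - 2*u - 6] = -32*u^3 + 3*u^2 - 14*u - 2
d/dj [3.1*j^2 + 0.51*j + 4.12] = 6.2*j + 0.51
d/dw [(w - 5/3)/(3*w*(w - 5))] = (-3*w^2 + 10*w - 25)/(9*w^2*(w^2 - 10*w + 25))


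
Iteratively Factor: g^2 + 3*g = (g)*(g + 3)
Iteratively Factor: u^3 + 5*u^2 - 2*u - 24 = (u + 3)*(u^2 + 2*u - 8) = (u - 2)*(u + 3)*(u + 4)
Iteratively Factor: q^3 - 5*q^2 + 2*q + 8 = (q - 4)*(q^2 - q - 2) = (q - 4)*(q - 2)*(q + 1)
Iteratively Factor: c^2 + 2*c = (c)*(c + 2)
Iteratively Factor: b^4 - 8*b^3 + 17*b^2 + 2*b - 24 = (b - 3)*(b^3 - 5*b^2 + 2*b + 8) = (b - 4)*(b - 3)*(b^2 - b - 2) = (b - 4)*(b - 3)*(b + 1)*(b - 2)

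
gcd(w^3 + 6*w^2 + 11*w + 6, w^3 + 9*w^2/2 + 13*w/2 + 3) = w^2 + 3*w + 2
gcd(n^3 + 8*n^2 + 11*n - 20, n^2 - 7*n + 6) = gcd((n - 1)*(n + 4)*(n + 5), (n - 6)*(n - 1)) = n - 1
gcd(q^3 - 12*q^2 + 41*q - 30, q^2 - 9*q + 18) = q - 6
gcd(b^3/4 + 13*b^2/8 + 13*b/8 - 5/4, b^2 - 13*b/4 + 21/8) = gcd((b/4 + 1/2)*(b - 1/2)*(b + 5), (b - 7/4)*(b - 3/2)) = 1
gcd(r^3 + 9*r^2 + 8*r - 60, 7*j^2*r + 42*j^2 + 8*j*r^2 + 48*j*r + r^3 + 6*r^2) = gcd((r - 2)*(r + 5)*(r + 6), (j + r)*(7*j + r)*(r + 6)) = r + 6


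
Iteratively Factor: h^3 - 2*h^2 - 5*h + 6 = (h - 3)*(h^2 + h - 2) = (h - 3)*(h - 1)*(h + 2)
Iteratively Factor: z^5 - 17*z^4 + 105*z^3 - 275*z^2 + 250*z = (z)*(z^4 - 17*z^3 + 105*z^2 - 275*z + 250) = z*(z - 5)*(z^3 - 12*z^2 + 45*z - 50) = z*(z - 5)^2*(z^2 - 7*z + 10) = z*(z - 5)^3*(z - 2)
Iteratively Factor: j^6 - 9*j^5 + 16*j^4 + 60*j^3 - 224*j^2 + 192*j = (j + 3)*(j^5 - 12*j^4 + 52*j^3 - 96*j^2 + 64*j) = (j - 4)*(j + 3)*(j^4 - 8*j^3 + 20*j^2 - 16*j) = (j - 4)*(j - 2)*(j + 3)*(j^3 - 6*j^2 + 8*j) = (j - 4)^2*(j - 2)*(j + 3)*(j^2 - 2*j) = j*(j - 4)^2*(j - 2)*(j + 3)*(j - 2)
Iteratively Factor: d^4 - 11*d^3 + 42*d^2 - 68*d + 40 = (d - 2)*(d^3 - 9*d^2 + 24*d - 20) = (d - 2)^2*(d^2 - 7*d + 10) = (d - 2)^3*(d - 5)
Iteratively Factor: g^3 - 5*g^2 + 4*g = (g - 1)*(g^2 - 4*g) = (g - 4)*(g - 1)*(g)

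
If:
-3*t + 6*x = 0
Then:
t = 2*x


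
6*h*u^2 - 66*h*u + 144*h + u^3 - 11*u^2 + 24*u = (6*h + u)*(u - 8)*(u - 3)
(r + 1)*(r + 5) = r^2 + 6*r + 5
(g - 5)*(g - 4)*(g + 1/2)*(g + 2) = g^4 - 13*g^3/2 - 3*g^2/2 + 41*g + 20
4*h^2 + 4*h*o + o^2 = (2*h + o)^2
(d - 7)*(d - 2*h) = d^2 - 2*d*h - 7*d + 14*h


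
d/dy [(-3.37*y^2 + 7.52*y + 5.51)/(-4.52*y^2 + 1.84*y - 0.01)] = (27.7896*y^2 + 49.8778*y - 10.2136)/(20.4304*y^4 - 16.6336*y^3 + 3.476*y^2 - 0.0368*y + 0.0001)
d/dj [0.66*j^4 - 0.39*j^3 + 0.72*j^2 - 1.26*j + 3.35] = 2.64*j^3 - 1.17*j^2 + 1.44*j - 1.26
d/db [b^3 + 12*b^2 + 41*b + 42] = 3*b^2 + 24*b + 41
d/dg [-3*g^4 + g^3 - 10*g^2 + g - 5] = -12*g^3 + 3*g^2 - 20*g + 1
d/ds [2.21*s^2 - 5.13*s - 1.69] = 4.42*s - 5.13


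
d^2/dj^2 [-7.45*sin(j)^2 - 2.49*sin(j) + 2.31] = 2.49*sin(j) - 14.9*cos(2*j)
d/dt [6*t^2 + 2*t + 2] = 12*t + 2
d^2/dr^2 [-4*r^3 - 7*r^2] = -24*r - 14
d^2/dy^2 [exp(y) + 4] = exp(y)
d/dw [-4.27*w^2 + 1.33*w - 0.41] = 1.33 - 8.54*w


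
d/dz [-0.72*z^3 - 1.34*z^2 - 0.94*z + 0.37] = -2.16*z^2 - 2.68*z - 0.94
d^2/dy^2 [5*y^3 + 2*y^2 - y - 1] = 30*y + 4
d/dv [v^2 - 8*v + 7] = 2*v - 8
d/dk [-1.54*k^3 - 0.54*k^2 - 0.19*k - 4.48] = -4.62*k^2 - 1.08*k - 0.19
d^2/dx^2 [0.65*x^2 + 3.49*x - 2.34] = 1.30000000000000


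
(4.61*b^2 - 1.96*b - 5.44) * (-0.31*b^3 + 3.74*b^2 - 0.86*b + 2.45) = -1.4291*b^5 + 17.849*b^4 - 9.6086*b^3 - 7.3655*b^2 - 0.123600000000001*b - 13.328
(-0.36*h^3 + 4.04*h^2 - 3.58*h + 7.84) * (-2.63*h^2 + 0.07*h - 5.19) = 0.9468*h^5 - 10.6504*h^4 + 11.5666*h^3 - 41.8374*h^2 + 19.129*h - 40.6896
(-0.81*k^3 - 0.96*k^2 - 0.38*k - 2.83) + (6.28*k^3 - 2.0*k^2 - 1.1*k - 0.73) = 5.47*k^3 - 2.96*k^2 - 1.48*k - 3.56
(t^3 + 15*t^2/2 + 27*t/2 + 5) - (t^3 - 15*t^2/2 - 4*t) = 15*t^2 + 35*t/2 + 5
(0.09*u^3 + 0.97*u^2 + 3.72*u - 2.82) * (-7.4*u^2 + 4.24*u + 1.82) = -0.666*u^5 - 6.7964*u^4 - 23.2514*u^3 + 38.4062*u^2 - 5.1864*u - 5.1324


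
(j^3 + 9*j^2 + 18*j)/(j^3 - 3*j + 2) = j*(j^2 + 9*j + 18)/(j^3 - 3*j + 2)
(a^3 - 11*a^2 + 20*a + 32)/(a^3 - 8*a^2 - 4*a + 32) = (a^2 - 3*a - 4)/(a^2 - 4)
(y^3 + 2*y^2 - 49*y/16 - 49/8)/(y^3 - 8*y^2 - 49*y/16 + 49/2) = (y + 2)/(y - 8)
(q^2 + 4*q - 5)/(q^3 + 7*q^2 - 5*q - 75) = (q - 1)/(q^2 + 2*q - 15)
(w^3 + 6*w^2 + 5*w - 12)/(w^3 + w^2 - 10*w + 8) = (w + 3)/(w - 2)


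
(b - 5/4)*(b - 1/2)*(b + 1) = b^3 - 3*b^2/4 - 9*b/8 + 5/8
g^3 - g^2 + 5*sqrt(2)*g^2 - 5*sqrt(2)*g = g*(g - 1)*(g + 5*sqrt(2))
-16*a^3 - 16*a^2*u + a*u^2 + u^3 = (-4*a + u)*(a + u)*(4*a + u)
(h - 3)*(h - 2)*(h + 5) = h^3 - 19*h + 30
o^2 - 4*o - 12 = (o - 6)*(o + 2)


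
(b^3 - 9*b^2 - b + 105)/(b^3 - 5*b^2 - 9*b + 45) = (b - 7)/(b - 3)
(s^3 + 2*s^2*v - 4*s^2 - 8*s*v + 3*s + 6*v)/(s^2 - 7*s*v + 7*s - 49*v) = (s^3 + 2*s^2*v - 4*s^2 - 8*s*v + 3*s + 6*v)/(s^2 - 7*s*v + 7*s - 49*v)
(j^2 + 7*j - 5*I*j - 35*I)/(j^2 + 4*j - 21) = (j - 5*I)/(j - 3)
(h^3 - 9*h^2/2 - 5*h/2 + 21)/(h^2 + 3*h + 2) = (2*h^2 - 13*h + 21)/(2*(h + 1))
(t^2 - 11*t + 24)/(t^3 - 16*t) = (t^2 - 11*t + 24)/(t*(t^2 - 16))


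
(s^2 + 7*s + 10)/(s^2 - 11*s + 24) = (s^2 + 7*s + 10)/(s^2 - 11*s + 24)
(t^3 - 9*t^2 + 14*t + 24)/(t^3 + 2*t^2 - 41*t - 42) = (t - 4)/(t + 7)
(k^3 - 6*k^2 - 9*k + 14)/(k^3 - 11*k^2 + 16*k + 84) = (k - 1)/(k - 6)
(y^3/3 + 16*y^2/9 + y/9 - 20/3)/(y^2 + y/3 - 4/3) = (3*y^3 + 16*y^2 + y - 60)/(3*(3*y^2 + y - 4))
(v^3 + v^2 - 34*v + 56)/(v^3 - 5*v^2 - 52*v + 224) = (v - 2)/(v - 8)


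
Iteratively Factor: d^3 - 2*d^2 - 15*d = (d - 5)*(d^2 + 3*d) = d*(d - 5)*(d + 3)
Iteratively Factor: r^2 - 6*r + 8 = (r - 4)*(r - 2)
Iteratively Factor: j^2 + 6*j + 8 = (j + 2)*(j + 4)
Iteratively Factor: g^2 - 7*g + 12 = (g - 4)*(g - 3)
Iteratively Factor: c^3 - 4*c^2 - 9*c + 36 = (c - 3)*(c^2 - c - 12) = (c - 3)*(c + 3)*(c - 4)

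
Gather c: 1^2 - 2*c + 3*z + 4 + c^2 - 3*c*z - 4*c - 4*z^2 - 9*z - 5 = c^2 + c*(-3*z - 6) - 4*z^2 - 6*z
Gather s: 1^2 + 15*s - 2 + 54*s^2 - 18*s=54*s^2 - 3*s - 1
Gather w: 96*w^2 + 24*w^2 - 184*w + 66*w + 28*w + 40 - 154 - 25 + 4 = 120*w^2 - 90*w - 135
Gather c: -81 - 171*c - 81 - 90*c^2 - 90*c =-90*c^2 - 261*c - 162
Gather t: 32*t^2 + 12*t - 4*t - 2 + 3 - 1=32*t^2 + 8*t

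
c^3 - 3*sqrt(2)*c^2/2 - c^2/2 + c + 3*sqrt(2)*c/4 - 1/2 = (c - 1/2)*(c - sqrt(2))*(c - sqrt(2)/2)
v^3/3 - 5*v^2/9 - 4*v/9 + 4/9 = (v/3 + 1/3)*(v - 2)*(v - 2/3)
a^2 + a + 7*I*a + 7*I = (a + 1)*(a + 7*I)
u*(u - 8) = u^2 - 8*u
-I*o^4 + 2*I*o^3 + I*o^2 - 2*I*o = o*(o - 2)*(o - 1)*(-I*o - I)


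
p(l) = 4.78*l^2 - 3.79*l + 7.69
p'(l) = 9.56*l - 3.79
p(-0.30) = 9.26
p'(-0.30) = -6.66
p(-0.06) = 7.93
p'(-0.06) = -4.36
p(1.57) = 13.52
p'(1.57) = 11.22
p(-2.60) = 49.86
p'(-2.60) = -28.65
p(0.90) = 8.15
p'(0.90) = 4.81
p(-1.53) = 24.68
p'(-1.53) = -18.42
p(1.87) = 17.32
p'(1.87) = 14.09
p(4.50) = 87.43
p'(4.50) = 39.23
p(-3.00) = 62.08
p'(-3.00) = -32.47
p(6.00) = 157.03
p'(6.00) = 53.57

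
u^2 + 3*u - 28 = (u - 4)*(u + 7)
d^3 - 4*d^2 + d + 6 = (d - 3)*(d - 2)*(d + 1)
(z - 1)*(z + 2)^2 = z^3 + 3*z^2 - 4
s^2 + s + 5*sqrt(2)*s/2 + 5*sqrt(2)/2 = (s + 1)*(s + 5*sqrt(2)/2)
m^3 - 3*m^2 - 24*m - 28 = (m - 7)*(m + 2)^2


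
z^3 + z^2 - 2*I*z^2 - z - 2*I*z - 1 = (z + 1)*(z - I)^2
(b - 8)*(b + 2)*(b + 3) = b^3 - 3*b^2 - 34*b - 48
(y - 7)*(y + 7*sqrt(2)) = y^2 - 7*y + 7*sqrt(2)*y - 49*sqrt(2)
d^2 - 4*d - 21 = (d - 7)*(d + 3)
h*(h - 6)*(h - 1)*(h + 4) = h^4 - 3*h^3 - 22*h^2 + 24*h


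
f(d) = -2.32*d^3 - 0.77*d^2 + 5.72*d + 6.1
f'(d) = -6.96*d^2 - 1.54*d + 5.72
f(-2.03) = 10.72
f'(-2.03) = -19.84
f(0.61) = 8.78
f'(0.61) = 2.19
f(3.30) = -66.78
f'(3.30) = -75.16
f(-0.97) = 1.94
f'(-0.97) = 0.67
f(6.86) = -739.86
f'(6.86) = -332.38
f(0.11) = 6.72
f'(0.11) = 5.47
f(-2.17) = 13.77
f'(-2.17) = -23.71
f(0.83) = 8.99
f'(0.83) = -0.35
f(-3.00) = 44.65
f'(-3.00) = -52.30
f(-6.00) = 445.18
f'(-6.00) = -235.60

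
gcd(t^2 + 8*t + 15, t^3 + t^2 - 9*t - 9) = t + 3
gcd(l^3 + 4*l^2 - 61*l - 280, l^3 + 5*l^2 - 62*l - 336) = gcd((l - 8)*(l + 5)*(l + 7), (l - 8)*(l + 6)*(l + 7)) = l^2 - l - 56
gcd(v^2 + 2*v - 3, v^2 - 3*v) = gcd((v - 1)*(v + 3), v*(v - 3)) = 1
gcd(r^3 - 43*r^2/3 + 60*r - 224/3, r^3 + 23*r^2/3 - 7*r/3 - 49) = r - 7/3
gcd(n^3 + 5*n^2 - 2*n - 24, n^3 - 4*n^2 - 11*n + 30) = n^2 + n - 6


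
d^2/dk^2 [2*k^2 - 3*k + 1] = 4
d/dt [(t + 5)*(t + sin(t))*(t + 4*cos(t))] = -(t + 5)*(t + sin(t))*(4*sin(t) - 1) + (t + 5)*(t + 4*cos(t))*(cos(t) + 1) + (t + sin(t))*(t + 4*cos(t))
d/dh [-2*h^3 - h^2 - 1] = 2*h*(-3*h - 1)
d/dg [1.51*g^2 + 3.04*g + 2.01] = 3.02*g + 3.04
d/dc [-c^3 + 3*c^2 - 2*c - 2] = -3*c^2 + 6*c - 2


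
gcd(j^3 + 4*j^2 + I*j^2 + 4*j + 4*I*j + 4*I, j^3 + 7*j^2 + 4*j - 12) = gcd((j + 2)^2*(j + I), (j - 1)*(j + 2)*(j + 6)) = j + 2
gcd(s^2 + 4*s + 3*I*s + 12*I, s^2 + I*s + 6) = s + 3*I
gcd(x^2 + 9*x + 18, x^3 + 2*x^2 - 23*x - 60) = x + 3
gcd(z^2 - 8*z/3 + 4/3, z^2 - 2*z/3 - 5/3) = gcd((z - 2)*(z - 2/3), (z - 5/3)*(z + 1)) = 1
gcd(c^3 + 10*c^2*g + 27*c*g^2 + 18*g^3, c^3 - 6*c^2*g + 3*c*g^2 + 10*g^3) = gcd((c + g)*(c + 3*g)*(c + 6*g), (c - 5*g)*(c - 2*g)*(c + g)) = c + g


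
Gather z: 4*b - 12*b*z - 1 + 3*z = 4*b + z*(3 - 12*b) - 1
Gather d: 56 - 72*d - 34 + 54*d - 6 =16 - 18*d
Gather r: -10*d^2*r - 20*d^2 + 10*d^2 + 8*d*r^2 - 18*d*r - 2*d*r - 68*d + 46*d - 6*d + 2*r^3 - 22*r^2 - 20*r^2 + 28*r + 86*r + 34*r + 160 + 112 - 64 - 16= -10*d^2 - 28*d + 2*r^3 + r^2*(8*d - 42) + r*(-10*d^2 - 20*d + 148) + 192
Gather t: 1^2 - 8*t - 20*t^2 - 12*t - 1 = -20*t^2 - 20*t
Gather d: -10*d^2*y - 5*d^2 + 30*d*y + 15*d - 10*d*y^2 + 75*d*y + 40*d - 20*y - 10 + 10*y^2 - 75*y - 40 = d^2*(-10*y - 5) + d*(-10*y^2 + 105*y + 55) + 10*y^2 - 95*y - 50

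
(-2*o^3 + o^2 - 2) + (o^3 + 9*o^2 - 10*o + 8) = -o^3 + 10*o^2 - 10*o + 6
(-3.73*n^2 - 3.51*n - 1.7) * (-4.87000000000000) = 18.1651*n^2 + 17.0937*n + 8.279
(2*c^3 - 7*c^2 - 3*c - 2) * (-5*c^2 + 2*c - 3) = -10*c^5 + 39*c^4 - 5*c^3 + 25*c^2 + 5*c + 6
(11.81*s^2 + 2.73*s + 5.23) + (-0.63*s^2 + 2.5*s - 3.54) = 11.18*s^2 + 5.23*s + 1.69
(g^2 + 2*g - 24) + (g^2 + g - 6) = 2*g^2 + 3*g - 30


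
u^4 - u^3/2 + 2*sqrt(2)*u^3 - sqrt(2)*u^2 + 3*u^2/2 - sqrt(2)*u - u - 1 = (u - 1)*(u + 1/2)*(u + sqrt(2))^2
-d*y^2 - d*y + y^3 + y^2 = y*(-d + y)*(y + 1)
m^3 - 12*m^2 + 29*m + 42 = (m - 7)*(m - 6)*(m + 1)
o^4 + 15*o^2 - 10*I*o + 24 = (o - 3*I)*(o - 2*I)*(o + I)*(o + 4*I)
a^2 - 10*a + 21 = (a - 7)*(a - 3)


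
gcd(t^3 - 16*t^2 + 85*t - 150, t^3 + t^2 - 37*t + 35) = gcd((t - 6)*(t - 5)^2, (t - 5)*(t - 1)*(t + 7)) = t - 5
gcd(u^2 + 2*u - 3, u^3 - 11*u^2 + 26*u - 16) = u - 1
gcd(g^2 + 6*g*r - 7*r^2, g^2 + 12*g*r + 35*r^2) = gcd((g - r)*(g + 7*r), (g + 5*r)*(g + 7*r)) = g + 7*r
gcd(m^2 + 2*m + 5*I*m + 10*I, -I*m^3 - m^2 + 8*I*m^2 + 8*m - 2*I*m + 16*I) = 1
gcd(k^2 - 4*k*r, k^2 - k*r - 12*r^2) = -k + 4*r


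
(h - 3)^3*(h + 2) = h^4 - 7*h^3 + 9*h^2 + 27*h - 54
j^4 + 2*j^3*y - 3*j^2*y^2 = j^2*(j - y)*(j + 3*y)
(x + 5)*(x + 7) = x^2 + 12*x + 35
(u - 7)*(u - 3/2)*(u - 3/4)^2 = u^4 - 10*u^3 + 381*u^2/16 - 657*u/32 + 189/32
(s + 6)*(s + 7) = s^2 + 13*s + 42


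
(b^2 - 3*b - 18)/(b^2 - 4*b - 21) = (b - 6)/(b - 7)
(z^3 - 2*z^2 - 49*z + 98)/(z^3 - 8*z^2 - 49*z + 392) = (z - 2)/(z - 8)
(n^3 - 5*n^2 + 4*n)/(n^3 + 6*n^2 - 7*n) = (n - 4)/(n + 7)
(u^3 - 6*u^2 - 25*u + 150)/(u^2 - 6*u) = u - 25/u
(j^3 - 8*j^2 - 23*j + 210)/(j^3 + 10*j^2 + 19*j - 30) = (j^2 - 13*j + 42)/(j^2 + 5*j - 6)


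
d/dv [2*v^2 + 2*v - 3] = 4*v + 2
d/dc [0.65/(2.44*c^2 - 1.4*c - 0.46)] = (0.91 - 3.172*c)/(-2.44*c^2 + 1.4*c + 0.46)^2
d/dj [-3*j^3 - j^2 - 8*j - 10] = -9*j^2 - 2*j - 8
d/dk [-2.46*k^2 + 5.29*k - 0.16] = 5.29 - 4.92*k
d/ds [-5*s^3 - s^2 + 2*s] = -15*s^2 - 2*s + 2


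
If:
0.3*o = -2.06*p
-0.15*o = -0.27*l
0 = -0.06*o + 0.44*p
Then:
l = 0.00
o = 0.00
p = 0.00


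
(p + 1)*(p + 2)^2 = p^3 + 5*p^2 + 8*p + 4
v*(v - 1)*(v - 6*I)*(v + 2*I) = v^4 - v^3 - 4*I*v^3 + 12*v^2 + 4*I*v^2 - 12*v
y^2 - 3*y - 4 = (y - 4)*(y + 1)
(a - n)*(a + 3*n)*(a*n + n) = a^3*n + 2*a^2*n^2 + a^2*n - 3*a*n^3 + 2*a*n^2 - 3*n^3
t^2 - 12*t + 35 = (t - 7)*(t - 5)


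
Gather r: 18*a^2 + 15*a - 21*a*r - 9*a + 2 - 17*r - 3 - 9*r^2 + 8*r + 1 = 18*a^2 + 6*a - 9*r^2 + r*(-21*a - 9)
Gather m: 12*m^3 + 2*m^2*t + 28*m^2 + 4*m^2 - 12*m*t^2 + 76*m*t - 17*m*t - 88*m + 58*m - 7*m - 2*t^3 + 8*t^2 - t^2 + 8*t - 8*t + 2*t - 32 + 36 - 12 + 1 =12*m^3 + m^2*(2*t + 32) + m*(-12*t^2 + 59*t - 37) - 2*t^3 + 7*t^2 + 2*t - 7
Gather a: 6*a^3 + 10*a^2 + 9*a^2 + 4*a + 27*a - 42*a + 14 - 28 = 6*a^3 + 19*a^2 - 11*a - 14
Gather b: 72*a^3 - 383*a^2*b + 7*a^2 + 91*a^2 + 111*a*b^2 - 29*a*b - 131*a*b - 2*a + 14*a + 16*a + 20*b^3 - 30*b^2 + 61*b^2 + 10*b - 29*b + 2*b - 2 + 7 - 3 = 72*a^3 + 98*a^2 + 28*a + 20*b^3 + b^2*(111*a + 31) + b*(-383*a^2 - 160*a - 17) + 2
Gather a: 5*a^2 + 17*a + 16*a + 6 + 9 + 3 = 5*a^2 + 33*a + 18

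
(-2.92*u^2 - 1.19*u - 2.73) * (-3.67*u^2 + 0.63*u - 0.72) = 10.7164*u^4 + 2.5277*u^3 + 11.3718*u^2 - 0.8631*u + 1.9656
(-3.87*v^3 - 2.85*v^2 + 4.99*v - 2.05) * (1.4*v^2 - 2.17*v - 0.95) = -5.418*v^5 + 4.4079*v^4 + 16.847*v^3 - 10.9908*v^2 - 0.292000000000001*v + 1.9475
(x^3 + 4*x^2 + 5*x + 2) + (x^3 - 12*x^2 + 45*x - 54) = 2*x^3 - 8*x^2 + 50*x - 52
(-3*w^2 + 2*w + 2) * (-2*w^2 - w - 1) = 6*w^4 - w^3 - 3*w^2 - 4*w - 2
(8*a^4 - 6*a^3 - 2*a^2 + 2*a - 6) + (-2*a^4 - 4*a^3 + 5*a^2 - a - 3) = 6*a^4 - 10*a^3 + 3*a^2 + a - 9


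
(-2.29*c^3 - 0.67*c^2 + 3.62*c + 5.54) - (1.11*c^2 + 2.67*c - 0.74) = -2.29*c^3 - 1.78*c^2 + 0.95*c + 6.28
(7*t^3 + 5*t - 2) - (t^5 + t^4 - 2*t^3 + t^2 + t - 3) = -t^5 - t^4 + 9*t^3 - t^2 + 4*t + 1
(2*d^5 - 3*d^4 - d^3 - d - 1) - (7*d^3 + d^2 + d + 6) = 2*d^5 - 3*d^4 - 8*d^3 - d^2 - 2*d - 7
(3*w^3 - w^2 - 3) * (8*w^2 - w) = 24*w^5 - 11*w^4 + w^3 - 24*w^2 + 3*w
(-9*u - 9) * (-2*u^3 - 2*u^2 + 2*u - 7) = 18*u^4 + 36*u^3 + 45*u + 63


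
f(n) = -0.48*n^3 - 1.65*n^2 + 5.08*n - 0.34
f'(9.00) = -141.26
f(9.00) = -438.19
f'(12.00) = -241.88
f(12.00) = -1006.42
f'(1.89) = -6.30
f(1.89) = 0.13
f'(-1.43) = 6.85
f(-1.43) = -9.57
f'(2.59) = -13.13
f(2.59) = -6.59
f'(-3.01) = 1.97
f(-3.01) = -17.49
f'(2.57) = -12.91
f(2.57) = -6.33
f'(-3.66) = -2.13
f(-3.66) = -17.50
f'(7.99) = -113.22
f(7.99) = -309.93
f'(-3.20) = 0.89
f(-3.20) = -17.76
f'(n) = -1.44*n^2 - 3.3*n + 5.08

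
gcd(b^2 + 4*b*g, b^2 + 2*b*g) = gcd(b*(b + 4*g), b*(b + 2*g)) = b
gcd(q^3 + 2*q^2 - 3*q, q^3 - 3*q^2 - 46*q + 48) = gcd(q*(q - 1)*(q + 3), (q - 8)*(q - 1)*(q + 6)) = q - 1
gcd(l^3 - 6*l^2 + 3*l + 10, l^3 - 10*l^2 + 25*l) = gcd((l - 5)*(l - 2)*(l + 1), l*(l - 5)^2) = l - 5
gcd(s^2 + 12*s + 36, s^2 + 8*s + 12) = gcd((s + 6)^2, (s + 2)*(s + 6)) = s + 6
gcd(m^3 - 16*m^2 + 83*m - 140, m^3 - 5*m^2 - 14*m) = m - 7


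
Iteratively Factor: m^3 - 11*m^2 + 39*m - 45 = (m - 3)*(m^2 - 8*m + 15) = (m - 3)^2*(m - 5)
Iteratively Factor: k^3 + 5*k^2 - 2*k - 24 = (k - 2)*(k^2 + 7*k + 12) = (k - 2)*(k + 4)*(k + 3)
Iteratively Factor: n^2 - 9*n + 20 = (n - 5)*(n - 4)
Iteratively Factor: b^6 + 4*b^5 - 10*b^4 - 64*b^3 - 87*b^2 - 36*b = (b + 3)*(b^5 + b^4 - 13*b^3 - 25*b^2 - 12*b) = (b - 4)*(b + 3)*(b^4 + 5*b^3 + 7*b^2 + 3*b) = (b - 4)*(b + 1)*(b + 3)*(b^3 + 4*b^2 + 3*b) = (b - 4)*(b + 1)*(b + 3)^2*(b^2 + b) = (b - 4)*(b + 1)^2*(b + 3)^2*(b)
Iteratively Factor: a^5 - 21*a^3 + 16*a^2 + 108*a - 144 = (a - 2)*(a^4 + 2*a^3 - 17*a^2 - 18*a + 72) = (a - 2)^2*(a^3 + 4*a^2 - 9*a - 36) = (a - 2)^2*(a + 4)*(a^2 - 9) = (a - 2)^2*(a + 3)*(a + 4)*(a - 3)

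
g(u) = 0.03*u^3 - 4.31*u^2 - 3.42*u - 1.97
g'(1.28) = -14.31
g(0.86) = -8.08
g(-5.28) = -108.48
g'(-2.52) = 18.87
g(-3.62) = -47.49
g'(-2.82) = 21.60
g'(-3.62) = 28.96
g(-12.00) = -633.41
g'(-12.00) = 112.98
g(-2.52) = -21.20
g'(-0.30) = -0.83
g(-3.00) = -31.31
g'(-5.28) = 44.60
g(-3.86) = -54.71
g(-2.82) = -27.27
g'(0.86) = -10.77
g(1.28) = -13.35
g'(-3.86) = 31.19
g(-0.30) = -1.33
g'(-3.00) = 23.25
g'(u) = 0.09*u^2 - 8.62*u - 3.42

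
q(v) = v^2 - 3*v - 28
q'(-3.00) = -9.00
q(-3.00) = -10.00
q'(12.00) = 21.00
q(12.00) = 80.00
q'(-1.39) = -5.78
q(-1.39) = -21.90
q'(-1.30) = -5.60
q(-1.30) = -22.41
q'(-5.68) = -14.36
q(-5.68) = 21.30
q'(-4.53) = -12.06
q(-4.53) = 6.11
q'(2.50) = 2.00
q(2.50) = -29.25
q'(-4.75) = -12.50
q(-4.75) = 8.81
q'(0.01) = -2.98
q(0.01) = -28.03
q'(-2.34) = -7.68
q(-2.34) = -15.50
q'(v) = 2*v - 3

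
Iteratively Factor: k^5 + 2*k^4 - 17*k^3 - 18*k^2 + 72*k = (k)*(k^4 + 2*k^3 - 17*k^2 - 18*k + 72) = k*(k - 3)*(k^3 + 5*k^2 - 2*k - 24) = k*(k - 3)*(k + 4)*(k^2 + k - 6) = k*(k - 3)*(k - 2)*(k + 4)*(k + 3)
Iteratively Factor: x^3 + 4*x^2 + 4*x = (x + 2)*(x^2 + 2*x) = (x + 2)^2*(x)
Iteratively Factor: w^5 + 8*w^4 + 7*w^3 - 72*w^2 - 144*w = (w + 4)*(w^4 + 4*w^3 - 9*w^2 - 36*w) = (w + 3)*(w + 4)*(w^3 + w^2 - 12*w) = (w + 3)*(w + 4)^2*(w^2 - 3*w) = w*(w + 3)*(w + 4)^2*(w - 3)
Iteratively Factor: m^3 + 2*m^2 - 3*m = (m + 3)*(m^2 - m) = m*(m + 3)*(m - 1)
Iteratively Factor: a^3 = (a)*(a^2) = a^2*(a)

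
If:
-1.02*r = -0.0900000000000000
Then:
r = 0.09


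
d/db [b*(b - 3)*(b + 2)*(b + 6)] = 4*b^3 + 15*b^2 - 24*b - 36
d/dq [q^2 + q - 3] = 2*q + 1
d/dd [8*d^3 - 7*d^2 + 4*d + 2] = 24*d^2 - 14*d + 4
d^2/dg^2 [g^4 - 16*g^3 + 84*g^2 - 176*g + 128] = 12*g^2 - 96*g + 168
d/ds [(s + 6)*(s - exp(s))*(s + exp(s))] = 3*s^2 - 2*s*exp(2*s) + 12*s - 13*exp(2*s)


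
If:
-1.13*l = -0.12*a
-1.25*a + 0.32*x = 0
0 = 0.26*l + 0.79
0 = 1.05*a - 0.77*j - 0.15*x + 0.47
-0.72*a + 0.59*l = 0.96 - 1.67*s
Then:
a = -28.61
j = -16.63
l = -3.04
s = -10.69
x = -111.77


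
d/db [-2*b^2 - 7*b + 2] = -4*b - 7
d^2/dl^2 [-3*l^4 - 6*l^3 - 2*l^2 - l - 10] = -36*l^2 - 36*l - 4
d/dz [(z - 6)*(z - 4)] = 2*z - 10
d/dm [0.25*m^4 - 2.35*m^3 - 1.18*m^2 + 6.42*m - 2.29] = 1.0*m^3 - 7.05*m^2 - 2.36*m + 6.42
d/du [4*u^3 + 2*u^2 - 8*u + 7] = 12*u^2 + 4*u - 8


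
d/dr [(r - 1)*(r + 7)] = 2*r + 6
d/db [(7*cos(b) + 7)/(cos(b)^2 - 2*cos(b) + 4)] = 7*(cos(b)^2 + 2*cos(b) - 6)*sin(b)/(cos(b)^2 - 2*cos(b) + 4)^2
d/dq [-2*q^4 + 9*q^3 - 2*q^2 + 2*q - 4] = -8*q^3 + 27*q^2 - 4*q + 2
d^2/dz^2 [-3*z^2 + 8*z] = -6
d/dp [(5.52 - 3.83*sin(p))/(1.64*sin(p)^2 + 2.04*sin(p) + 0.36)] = (6.2812*sin(p)^2 - 18.1056*sin(p) - 12.6396)*cos(p)/(2.6896*sin(p)^4 + 6.6912*sin(p)^3 + 5.3424*sin(p)^2 + 1.4688*sin(p) + 0.1296)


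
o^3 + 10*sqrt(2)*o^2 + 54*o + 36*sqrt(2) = (o + sqrt(2))*(o + 3*sqrt(2))*(o + 6*sqrt(2))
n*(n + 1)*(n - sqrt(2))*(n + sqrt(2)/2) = n^4 - sqrt(2)*n^3/2 + n^3 - n^2 - sqrt(2)*n^2/2 - n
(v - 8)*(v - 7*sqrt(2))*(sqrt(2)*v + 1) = sqrt(2)*v^3 - 13*v^2 - 8*sqrt(2)*v^2 - 7*sqrt(2)*v + 104*v + 56*sqrt(2)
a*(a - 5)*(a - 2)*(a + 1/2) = a^4 - 13*a^3/2 + 13*a^2/2 + 5*a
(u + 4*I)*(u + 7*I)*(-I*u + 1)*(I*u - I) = u^4 - u^3 + 12*I*u^3 - 39*u^2 - 12*I*u^2 + 39*u - 28*I*u + 28*I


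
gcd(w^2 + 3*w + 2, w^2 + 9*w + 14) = w + 2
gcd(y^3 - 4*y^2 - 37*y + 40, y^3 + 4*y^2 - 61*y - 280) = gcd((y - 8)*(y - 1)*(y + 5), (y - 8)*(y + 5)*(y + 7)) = y^2 - 3*y - 40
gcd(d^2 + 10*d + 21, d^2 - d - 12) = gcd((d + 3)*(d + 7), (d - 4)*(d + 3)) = d + 3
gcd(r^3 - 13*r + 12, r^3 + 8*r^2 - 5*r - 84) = r^2 + r - 12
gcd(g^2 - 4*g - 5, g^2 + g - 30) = g - 5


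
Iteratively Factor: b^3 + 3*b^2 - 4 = (b + 2)*(b^2 + b - 2) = (b - 1)*(b + 2)*(b + 2)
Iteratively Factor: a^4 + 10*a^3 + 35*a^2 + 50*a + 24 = (a + 1)*(a^3 + 9*a^2 + 26*a + 24) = (a + 1)*(a + 4)*(a^2 + 5*a + 6) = (a + 1)*(a + 3)*(a + 4)*(a + 2)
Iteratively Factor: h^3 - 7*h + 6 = (h - 2)*(h^2 + 2*h - 3) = (h - 2)*(h + 3)*(h - 1)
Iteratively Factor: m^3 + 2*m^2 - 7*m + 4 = (m - 1)*(m^2 + 3*m - 4) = (m - 1)^2*(m + 4)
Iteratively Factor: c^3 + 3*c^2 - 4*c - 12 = (c + 2)*(c^2 + c - 6) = (c + 2)*(c + 3)*(c - 2)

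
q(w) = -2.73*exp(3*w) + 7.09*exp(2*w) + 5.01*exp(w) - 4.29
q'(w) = -8.19*exp(3*w) + 14.18*exp(2*w) + 5.01*exp(w)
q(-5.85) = -4.28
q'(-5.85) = 0.01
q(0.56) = 11.56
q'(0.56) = 8.29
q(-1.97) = -3.46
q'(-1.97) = 0.95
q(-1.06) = -1.82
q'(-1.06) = 3.10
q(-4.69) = -4.24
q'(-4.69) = 0.05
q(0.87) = 10.94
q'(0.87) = -18.63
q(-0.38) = 1.58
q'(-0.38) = 7.44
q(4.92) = -6886436.01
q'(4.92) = -20793745.22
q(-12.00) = -4.29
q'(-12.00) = 0.00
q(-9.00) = -4.29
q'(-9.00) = 0.00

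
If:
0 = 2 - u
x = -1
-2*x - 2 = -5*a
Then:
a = 0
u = 2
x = -1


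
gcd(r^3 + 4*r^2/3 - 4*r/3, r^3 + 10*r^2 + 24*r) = r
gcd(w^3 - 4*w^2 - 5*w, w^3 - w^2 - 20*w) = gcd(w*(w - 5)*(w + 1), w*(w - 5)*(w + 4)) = w^2 - 5*w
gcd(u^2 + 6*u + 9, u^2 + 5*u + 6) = u + 3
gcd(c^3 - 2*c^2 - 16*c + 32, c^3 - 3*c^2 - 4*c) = c - 4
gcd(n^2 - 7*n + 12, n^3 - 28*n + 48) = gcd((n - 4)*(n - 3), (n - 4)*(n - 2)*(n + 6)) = n - 4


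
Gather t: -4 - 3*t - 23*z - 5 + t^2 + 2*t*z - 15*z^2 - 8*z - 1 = t^2 + t*(2*z - 3) - 15*z^2 - 31*z - 10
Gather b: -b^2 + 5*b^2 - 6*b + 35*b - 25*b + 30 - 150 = 4*b^2 + 4*b - 120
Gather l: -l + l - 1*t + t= 0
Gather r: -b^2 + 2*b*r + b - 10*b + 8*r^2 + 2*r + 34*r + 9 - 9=-b^2 - 9*b + 8*r^2 + r*(2*b + 36)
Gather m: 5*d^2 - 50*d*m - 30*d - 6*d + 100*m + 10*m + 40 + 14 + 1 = 5*d^2 - 36*d + m*(110 - 50*d) + 55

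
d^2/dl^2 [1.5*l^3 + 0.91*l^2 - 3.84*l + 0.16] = 9.0*l + 1.82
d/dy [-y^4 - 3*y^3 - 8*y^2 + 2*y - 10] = -4*y^3 - 9*y^2 - 16*y + 2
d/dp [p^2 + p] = 2*p + 1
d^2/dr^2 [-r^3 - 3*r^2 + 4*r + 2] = -6*r - 6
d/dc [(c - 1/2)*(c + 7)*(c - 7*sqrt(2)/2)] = 3*c^2 - 7*sqrt(2)*c + 13*c - 91*sqrt(2)/4 - 7/2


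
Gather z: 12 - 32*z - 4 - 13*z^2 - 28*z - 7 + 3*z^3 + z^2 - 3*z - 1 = 3*z^3 - 12*z^2 - 63*z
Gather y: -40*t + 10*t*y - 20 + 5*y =-40*t + y*(10*t + 5) - 20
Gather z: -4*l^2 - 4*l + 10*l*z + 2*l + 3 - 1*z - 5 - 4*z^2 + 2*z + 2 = -4*l^2 - 2*l - 4*z^2 + z*(10*l + 1)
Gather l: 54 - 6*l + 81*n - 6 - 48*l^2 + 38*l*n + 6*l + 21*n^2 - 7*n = -48*l^2 + 38*l*n + 21*n^2 + 74*n + 48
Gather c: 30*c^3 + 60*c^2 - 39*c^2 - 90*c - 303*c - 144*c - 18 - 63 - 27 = 30*c^3 + 21*c^2 - 537*c - 108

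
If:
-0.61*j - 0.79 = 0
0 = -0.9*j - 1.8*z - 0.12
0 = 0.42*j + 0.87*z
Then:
No Solution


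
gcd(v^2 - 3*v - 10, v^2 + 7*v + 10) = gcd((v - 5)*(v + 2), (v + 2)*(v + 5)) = v + 2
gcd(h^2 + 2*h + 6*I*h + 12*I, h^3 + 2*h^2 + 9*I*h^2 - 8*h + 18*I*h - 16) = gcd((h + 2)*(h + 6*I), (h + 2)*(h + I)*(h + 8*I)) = h + 2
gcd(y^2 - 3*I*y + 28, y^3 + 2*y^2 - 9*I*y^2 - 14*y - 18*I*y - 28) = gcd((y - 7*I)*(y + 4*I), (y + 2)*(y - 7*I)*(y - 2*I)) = y - 7*I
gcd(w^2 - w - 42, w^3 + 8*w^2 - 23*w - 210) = w + 6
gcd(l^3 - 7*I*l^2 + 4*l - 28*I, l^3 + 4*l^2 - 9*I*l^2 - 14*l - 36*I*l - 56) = l^2 - 9*I*l - 14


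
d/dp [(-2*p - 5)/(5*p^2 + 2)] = 2*(5*p^2 + 25*p - 2)/(25*p^4 + 20*p^2 + 4)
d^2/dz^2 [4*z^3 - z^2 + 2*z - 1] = 24*z - 2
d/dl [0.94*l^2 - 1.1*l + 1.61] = 1.88*l - 1.1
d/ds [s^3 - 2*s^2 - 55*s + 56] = 3*s^2 - 4*s - 55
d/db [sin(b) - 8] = cos(b)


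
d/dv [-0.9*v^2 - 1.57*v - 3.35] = -1.8*v - 1.57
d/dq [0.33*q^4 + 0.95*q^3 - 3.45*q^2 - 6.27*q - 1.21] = 1.32*q^3 + 2.85*q^2 - 6.9*q - 6.27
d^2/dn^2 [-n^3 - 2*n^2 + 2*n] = -6*n - 4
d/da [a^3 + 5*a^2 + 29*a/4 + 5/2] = 3*a^2 + 10*a + 29/4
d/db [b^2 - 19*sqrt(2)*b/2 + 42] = 2*b - 19*sqrt(2)/2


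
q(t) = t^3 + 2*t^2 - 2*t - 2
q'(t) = 3*t^2 + 4*t - 2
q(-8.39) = -435.03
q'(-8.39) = 175.62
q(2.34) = 17.08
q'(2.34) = 23.79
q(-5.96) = -130.75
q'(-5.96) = 80.72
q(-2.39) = 0.55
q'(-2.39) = 5.58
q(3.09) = 40.42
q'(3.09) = 39.00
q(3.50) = 58.38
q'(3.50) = 48.75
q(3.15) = 42.80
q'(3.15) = 40.37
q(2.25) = 15.02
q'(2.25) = 22.19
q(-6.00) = -134.00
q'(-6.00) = 82.00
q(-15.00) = -2897.00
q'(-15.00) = 613.00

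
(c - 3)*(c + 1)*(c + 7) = c^3 + 5*c^2 - 17*c - 21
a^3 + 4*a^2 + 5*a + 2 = (a + 1)^2*(a + 2)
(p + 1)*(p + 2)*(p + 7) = p^3 + 10*p^2 + 23*p + 14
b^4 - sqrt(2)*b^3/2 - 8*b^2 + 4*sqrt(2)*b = b*(b - 2*sqrt(2))*(b - sqrt(2)/2)*(b + 2*sqrt(2))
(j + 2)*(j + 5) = j^2 + 7*j + 10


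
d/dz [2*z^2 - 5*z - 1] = 4*z - 5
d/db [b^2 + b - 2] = 2*b + 1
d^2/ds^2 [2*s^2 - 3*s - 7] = 4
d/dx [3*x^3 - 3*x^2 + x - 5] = 9*x^2 - 6*x + 1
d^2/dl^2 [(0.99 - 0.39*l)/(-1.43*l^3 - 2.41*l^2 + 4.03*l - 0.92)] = (4.785066*l^5 - 16.22907*l^4 - 45.564012*l^3 - 6.42549599999999*l^2 + 60.317478*l - 24.874998)/(2.924207*l^9 + 14.784627*l^8 + 0.193908000000008*l^7 - 63.690089*l^6 + 18.477108*l^5 + 101.640855*l^4 - 115.431667*l^3 + 50.944356*l^2 - 10.232976*l + 0.778688)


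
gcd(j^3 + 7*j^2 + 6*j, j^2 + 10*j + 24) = j + 6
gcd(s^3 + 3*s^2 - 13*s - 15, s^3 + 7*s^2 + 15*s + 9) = s + 1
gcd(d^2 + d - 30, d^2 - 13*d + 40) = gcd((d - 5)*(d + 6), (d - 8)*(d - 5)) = d - 5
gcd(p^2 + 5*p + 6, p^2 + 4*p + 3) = p + 3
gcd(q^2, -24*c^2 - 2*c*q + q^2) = 1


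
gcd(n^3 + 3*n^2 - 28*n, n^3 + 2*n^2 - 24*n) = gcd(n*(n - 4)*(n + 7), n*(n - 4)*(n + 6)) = n^2 - 4*n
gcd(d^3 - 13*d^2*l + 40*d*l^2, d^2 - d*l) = d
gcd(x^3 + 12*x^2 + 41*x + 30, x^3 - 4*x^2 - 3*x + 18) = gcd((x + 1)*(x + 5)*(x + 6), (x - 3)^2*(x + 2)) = 1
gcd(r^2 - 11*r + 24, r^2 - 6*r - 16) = r - 8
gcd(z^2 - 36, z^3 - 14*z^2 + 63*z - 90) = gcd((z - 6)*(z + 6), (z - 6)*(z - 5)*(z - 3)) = z - 6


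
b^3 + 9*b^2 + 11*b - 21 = (b - 1)*(b + 3)*(b + 7)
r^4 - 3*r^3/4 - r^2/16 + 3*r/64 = r*(r - 3/4)*(r - 1/4)*(r + 1/4)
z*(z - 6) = z^2 - 6*z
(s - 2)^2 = s^2 - 4*s + 4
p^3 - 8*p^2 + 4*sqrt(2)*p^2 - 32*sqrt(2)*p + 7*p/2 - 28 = (p - 8)*(p + sqrt(2)/2)*(p + 7*sqrt(2)/2)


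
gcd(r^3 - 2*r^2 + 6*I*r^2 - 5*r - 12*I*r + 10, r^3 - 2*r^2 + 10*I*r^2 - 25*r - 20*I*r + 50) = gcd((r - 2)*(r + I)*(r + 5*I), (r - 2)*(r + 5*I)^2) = r^2 + r*(-2 + 5*I) - 10*I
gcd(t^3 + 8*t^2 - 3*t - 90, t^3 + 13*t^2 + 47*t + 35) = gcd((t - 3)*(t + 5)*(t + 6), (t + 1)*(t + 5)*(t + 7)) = t + 5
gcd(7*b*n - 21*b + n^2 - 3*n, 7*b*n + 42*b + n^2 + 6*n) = 7*b + n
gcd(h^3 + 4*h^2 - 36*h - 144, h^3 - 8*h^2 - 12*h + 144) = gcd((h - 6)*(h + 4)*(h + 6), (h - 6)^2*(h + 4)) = h^2 - 2*h - 24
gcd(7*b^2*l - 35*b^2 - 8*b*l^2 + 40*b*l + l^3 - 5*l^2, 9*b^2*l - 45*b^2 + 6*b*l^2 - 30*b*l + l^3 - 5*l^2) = l - 5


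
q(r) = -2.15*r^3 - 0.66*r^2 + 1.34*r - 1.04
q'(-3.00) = -52.75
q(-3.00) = 47.05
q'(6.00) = -238.78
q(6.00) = -481.16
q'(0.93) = -5.47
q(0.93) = -2.09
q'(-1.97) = -21.09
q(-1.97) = 10.20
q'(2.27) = -34.89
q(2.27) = -26.55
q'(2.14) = -31.02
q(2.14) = -22.27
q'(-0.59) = -0.13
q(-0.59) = -1.62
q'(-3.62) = -78.40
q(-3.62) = 87.45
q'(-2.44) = -33.84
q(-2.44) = 22.99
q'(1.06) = -7.31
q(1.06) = -2.92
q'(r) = -6.45*r^2 - 1.32*r + 1.34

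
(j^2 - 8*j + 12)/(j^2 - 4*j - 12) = (j - 2)/(j + 2)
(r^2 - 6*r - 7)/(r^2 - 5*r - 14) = (r + 1)/(r + 2)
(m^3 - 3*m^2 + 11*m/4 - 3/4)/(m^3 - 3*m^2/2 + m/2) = (m - 3/2)/m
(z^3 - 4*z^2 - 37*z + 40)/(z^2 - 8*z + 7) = (z^2 - 3*z - 40)/(z - 7)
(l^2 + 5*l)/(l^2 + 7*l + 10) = l/(l + 2)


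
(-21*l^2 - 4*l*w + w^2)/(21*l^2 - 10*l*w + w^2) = (3*l + w)/(-3*l + w)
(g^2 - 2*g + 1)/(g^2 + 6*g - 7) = (g - 1)/(g + 7)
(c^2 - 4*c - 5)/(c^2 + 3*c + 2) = (c - 5)/(c + 2)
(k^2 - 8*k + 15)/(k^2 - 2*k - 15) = (k - 3)/(k + 3)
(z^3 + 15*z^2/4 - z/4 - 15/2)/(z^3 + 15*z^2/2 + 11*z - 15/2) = (4*z^2 + 3*z - 10)/(2*(2*z^2 + 9*z - 5))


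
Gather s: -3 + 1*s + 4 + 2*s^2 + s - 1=2*s^2 + 2*s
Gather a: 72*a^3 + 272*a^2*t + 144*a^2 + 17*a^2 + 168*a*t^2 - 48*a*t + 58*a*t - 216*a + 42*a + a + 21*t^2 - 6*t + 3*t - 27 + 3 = 72*a^3 + a^2*(272*t + 161) + a*(168*t^2 + 10*t - 173) + 21*t^2 - 3*t - 24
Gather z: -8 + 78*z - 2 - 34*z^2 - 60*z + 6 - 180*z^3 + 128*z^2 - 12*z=-180*z^3 + 94*z^2 + 6*z - 4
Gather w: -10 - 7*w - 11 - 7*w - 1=-14*w - 22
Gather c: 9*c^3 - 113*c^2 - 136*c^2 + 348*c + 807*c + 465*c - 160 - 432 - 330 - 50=9*c^3 - 249*c^2 + 1620*c - 972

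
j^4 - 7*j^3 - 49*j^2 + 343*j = j*(j - 7)^2*(j + 7)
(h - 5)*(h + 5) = h^2 - 25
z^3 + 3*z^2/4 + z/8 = z*(z + 1/4)*(z + 1/2)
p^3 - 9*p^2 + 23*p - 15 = (p - 5)*(p - 3)*(p - 1)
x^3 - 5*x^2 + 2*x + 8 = (x - 4)*(x - 2)*(x + 1)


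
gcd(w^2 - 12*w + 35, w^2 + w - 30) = w - 5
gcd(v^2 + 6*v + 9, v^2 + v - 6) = v + 3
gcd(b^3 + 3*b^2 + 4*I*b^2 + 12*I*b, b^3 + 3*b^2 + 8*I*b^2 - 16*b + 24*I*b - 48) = b^2 + b*(3 + 4*I) + 12*I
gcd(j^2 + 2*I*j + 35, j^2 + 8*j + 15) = 1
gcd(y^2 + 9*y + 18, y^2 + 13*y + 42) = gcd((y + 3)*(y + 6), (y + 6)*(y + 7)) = y + 6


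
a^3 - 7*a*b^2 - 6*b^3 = (a - 3*b)*(a + b)*(a + 2*b)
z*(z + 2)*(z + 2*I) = z^3 + 2*z^2 + 2*I*z^2 + 4*I*z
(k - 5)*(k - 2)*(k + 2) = k^3 - 5*k^2 - 4*k + 20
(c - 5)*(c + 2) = c^2 - 3*c - 10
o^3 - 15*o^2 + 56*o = o*(o - 8)*(o - 7)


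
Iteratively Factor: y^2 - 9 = (y - 3)*(y + 3)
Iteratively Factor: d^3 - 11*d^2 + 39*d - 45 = (d - 3)*(d^2 - 8*d + 15) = (d - 3)^2*(d - 5)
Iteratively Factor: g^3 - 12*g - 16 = (g + 2)*(g^2 - 2*g - 8) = (g - 4)*(g + 2)*(g + 2)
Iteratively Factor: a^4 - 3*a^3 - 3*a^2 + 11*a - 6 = (a + 2)*(a^3 - 5*a^2 + 7*a - 3) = (a - 1)*(a + 2)*(a^2 - 4*a + 3) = (a - 3)*(a - 1)*(a + 2)*(a - 1)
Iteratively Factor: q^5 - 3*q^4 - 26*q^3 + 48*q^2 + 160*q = (q + 4)*(q^4 - 7*q^3 + 2*q^2 + 40*q) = (q - 4)*(q + 4)*(q^3 - 3*q^2 - 10*q) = (q - 4)*(q + 2)*(q + 4)*(q^2 - 5*q) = (q - 5)*(q - 4)*(q + 2)*(q + 4)*(q)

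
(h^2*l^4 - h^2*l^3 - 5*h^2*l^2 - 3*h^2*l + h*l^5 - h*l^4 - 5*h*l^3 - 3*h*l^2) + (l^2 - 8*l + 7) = h^2*l^4 - h^2*l^3 - 5*h^2*l^2 - 3*h^2*l + h*l^5 - h*l^4 - 5*h*l^3 - 3*h*l^2 + l^2 - 8*l + 7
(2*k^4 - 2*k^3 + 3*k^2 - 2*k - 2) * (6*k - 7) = 12*k^5 - 26*k^4 + 32*k^3 - 33*k^2 + 2*k + 14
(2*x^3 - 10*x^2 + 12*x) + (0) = 2*x^3 - 10*x^2 + 12*x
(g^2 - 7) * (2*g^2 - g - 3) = 2*g^4 - g^3 - 17*g^2 + 7*g + 21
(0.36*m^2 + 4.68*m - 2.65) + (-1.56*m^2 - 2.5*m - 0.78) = -1.2*m^2 + 2.18*m - 3.43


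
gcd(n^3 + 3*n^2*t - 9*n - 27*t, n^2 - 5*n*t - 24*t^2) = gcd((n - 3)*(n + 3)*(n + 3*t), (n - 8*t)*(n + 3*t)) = n + 3*t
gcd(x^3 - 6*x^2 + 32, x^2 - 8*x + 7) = 1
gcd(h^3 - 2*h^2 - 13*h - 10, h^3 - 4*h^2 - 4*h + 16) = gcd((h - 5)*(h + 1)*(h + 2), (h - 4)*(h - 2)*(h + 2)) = h + 2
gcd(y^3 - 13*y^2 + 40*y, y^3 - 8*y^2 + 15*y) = y^2 - 5*y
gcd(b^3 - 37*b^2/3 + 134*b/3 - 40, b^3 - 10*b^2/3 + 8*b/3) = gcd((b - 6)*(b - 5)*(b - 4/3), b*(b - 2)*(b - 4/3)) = b - 4/3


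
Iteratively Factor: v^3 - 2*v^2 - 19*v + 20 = (v - 1)*(v^2 - v - 20) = (v - 5)*(v - 1)*(v + 4)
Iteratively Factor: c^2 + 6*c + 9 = (c + 3)*(c + 3)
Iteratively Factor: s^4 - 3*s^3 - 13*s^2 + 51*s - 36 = (s - 1)*(s^3 - 2*s^2 - 15*s + 36) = (s - 1)*(s + 4)*(s^2 - 6*s + 9) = (s - 3)*(s - 1)*(s + 4)*(s - 3)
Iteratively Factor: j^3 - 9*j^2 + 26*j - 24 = (j - 3)*(j^2 - 6*j + 8) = (j - 4)*(j - 3)*(j - 2)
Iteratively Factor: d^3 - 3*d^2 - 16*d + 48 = (d - 3)*(d^2 - 16) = (d - 3)*(d + 4)*(d - 4)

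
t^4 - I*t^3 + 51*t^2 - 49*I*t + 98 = (t - 7*I)*(t - 2*I)*(t + I)*(t + 7*I)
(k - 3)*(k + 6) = k^2 + 3*k - 18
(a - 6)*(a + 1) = a^2 - 5*a - 6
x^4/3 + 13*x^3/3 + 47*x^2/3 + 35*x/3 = x*(x/3 + 1/3)*(x + 5)*(x + 7)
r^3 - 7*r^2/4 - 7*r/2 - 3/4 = (r - 3)*(r + 1/4)*(r + 1)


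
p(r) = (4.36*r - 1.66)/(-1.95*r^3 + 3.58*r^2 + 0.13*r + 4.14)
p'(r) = (4.36*r - 1.66)*(5.85*r^2 - 7.16*r - 0.13)/(-1.95*r^3 + 3.58*r^2 + 0.13*r + 4.14)^2 + 4.36/(-1.95*r^3 + 3.58*r^2 + 0.13*r + 4.14) = (17.004*r^3 - 25.3198*r^2 + 11.8856*r + 18.2662)/(3.8025*r^6 - 13.962*r^5 + 12.3094*r^4 - 15.2152*r^3 + 29.6593*r^2 + 1.0764*r + 17.1396)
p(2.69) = -1.33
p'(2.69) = 3.46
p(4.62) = -0.17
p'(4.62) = 0.10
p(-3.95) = -0.11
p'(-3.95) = -0.05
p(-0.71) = -0.73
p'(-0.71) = -0.21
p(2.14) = 4.51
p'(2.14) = 32.57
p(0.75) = 0.30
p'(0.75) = 0.68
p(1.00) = 0.46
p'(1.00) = 0.63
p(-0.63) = -0.74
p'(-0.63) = -0.10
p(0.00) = -0.40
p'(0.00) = 1.07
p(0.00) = -0.40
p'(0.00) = 1.07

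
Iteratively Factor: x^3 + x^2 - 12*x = (x + 4)*(x^2 - 3*x) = x*(x + 4)*(x - 3)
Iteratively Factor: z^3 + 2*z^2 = (z)*(z^2 + 2*z) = z*(z + 2)*(z)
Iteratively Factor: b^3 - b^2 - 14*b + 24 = (b - 2)*(b^2 + b - 12) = (b - 3)*(b - 2)*(b + 4)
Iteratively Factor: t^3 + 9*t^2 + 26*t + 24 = (t + 3)*(t^2 + 6*t + 8) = (t + 2)*(t + 3)*(t + 4)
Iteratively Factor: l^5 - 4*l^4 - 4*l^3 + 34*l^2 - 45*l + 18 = (l - 1)*(l^4 - 3*l^3 - 7*l^2 + 27*l - 18) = (l - 1)*(l + 3)*(l^3 - 6*l^2 + 11*l - 6) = (l - 2)*(l - 1)*(l + 3)*(l^2 - 4*l + 3) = (l - 3)*(l - 2)*(l - 1)*(l + 3)*(l - 1)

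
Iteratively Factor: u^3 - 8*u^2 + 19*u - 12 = (u - 1)*(u^2 - 7*u + 12) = (u - 3)*(u - 1)*(u - 4)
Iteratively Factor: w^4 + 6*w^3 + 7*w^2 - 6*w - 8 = (w + 2)*(w^3 + 4*w^2 - w - 4) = (w + 2)*(w + 4)*(w^2 - 1) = (w - 1)*(w + 2)*(w + 4)*(w + 1)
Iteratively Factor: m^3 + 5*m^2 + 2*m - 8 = (m + 2)*(m^2 + 3*m - 4) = (m + 2)*(m + 4)*(m - 1)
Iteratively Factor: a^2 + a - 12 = (a + 4)*(a - 3)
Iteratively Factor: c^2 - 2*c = (c)*(c - 2)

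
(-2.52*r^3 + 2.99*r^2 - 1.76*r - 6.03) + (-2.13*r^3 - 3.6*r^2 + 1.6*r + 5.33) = -4.65*r^3 - 0.61*r^2 - 0.16*r - 0.7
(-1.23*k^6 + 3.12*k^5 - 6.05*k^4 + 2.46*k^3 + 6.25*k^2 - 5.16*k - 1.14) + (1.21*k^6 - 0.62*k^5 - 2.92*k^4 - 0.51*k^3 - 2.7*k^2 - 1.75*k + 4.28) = -0.02*k^6 + 2.5*k^5 - 8.97*k^4 + 1.95*k^3 + 3.55*k^2 - 6.91*k + 3.14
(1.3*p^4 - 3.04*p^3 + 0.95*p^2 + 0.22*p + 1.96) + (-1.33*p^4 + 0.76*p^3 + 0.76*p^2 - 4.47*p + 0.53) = -0.03*p^4 - 2.28*p^3 + 1.71*p^2 - 4.25*p + 2.49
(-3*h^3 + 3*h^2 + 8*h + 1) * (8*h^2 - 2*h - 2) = -24*h^5 + 30*h^4 + 64*h^3 - 14*h^2 - 18*h - 2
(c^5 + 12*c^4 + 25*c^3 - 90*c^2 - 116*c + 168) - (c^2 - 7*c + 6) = c^5 + 12*c^4 + 25*c^3 - 91*c^2 - 109*c + 162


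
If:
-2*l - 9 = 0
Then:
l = -9/2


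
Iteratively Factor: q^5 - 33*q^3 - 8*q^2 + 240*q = (q + 4)*(q^4 - 4*q^3 - 17*q^2 + 60*q) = (q + 4)^2*(q^3 - 8*q^2 + 15*q) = (q - 5)*(q + 4)^2*(q^2 - 3*q) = q*(q - 5)*(q + 4)^2*(q - 3)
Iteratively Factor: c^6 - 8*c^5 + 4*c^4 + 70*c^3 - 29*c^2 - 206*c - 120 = (c + 1)*(c^5 - 9*c^4 + 13*c^3 + 57*c^2 - 86*c - 120) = (c + 1)*(c + 2)*(c^4 - 11*c^3 + 35*c^2 - 13*c - 60) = (c + 1)^2*(c + 2)*(c^3 - 12*c^2 + 47*c - 60) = (c - 5)*(c + 1)^2*(c + 2)*(c^2 - 7*c + 12) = (c - 5)*(c - 3)*(c + 1)^2*(c + 2)*(c - 4)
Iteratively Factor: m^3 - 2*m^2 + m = (m)*(m^2 - 2*m + 1) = m*(m - 1)*(m - 1)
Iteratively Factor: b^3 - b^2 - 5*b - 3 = (b + 1)*(b^2 - 2*b - 3) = (b + 1)^2*(b - 3)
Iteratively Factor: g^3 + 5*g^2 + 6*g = (g)*(g^2 + 5*g + 6) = g*(g + 3)*(g + 2)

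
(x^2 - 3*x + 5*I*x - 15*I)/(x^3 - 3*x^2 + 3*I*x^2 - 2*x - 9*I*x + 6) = (x + 5*I)/(x^2 + 3*I*x - 2)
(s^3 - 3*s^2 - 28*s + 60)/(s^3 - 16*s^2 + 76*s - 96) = (s + 5)/(s - 8)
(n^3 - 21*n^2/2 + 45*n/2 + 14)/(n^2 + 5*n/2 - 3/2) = (2*n^3 - 21*n^2 + 45*n + 28)/(2*n^2 + 5*n - 3)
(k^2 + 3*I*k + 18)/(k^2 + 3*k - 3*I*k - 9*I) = (k + 6*I)/(k + 3)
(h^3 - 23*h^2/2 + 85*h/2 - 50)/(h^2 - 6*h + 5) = (h^2 - 13*h/2 + 10)/(h - 1)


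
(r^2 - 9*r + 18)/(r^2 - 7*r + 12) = (r - 6)/(r - 4)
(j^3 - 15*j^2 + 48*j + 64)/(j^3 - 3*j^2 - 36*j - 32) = (j - 8)/(j + 4)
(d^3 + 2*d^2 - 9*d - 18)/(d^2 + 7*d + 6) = (d^3 + 2*d^2 - 9*d - 18)/(d^2 + 7*d + 6)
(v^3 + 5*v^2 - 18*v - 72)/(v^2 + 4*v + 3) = (v^2 + 2*v - 24)/(v + 1)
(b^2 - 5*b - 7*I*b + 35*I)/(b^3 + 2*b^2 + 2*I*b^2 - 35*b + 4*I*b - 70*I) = (b - 7*I)/(b^2 + b*(7 + 2*I) + 14*I)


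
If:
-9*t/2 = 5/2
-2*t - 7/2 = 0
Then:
No Solution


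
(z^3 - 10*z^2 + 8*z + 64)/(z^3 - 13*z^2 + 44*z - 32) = (z + 2)/(z - 1)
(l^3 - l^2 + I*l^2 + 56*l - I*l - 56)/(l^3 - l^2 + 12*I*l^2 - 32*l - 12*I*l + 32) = (l - 7*I)/(l + 4*I)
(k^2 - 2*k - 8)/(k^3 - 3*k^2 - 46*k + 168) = (k + 2)/(k^2 + k - 42)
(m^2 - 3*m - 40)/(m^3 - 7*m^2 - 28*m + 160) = 1/(m - 4)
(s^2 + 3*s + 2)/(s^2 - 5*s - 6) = (s + 2)/(s - 6)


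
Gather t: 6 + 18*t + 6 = 18*t + 12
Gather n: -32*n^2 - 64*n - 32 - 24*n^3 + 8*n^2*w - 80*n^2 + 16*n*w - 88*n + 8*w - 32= -24*n^3 + n^2*(8*w - 112) + n*(16*w - 152) + 8*w - 64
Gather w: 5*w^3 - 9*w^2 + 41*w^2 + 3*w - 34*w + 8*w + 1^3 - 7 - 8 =5*w^3 + 32*w^2 - 23*w - 14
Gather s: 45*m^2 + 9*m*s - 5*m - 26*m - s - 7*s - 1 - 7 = 45*m^2 - 31*m + s*(9*m - 8) - 8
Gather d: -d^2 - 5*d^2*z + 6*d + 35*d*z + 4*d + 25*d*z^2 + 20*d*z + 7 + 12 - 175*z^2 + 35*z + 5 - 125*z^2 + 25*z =d^2*(-5*z - 1) + d*(25*z^2 + 55*z + 10) - 300*z^2 + 60*z + 24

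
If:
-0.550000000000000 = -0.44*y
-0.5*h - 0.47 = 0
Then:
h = -0.94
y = 1.25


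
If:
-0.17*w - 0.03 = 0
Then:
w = -0.18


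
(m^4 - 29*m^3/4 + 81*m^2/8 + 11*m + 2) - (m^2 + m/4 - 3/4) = m^4 - 29*m^3/4 + 73*m^2/8 + 43*m/4 + 11/4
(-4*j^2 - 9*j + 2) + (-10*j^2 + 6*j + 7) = -14*j^2 - 3*j + 9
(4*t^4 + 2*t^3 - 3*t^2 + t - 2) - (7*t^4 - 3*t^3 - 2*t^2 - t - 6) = -3*t^4 + 5*t^3 - t^2 + 2*t + 4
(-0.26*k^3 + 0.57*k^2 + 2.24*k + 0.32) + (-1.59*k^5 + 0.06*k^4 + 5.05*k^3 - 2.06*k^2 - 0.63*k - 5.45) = -1.59*k^5 + 0.06*k^4 + 4.79*k^3 - 1.49*k^2 + 1.61*k - 5.13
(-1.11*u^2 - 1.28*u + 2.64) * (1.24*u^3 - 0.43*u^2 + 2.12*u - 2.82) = -1.3764*u^5 - 1.1099*u^4 + 1.4708*u^3 - 0.7186*u^2 + 9.2064*u - 7.4448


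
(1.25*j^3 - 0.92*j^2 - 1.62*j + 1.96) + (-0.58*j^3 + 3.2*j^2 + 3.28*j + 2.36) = 0.67*j^3 + 2.28*j^2 + 1.66*j + 4.32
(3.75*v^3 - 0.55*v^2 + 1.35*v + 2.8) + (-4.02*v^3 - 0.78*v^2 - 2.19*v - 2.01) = -0.27*v^3 - 1.33*v^2 - 0.84*v + 0.79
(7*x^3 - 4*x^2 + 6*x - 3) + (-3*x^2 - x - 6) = 7*x^3 - 7*x^2 + 5*x - 9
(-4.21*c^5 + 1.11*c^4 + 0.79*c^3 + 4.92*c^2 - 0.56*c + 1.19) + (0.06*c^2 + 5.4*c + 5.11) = -4.21*c^5 + 1.11*c^4 + 0.79*c^3 + 4.98*c^2 + 4.84*c + 6.3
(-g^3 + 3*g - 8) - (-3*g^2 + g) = -g^3 + 3*g^2 + 2*g - 8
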